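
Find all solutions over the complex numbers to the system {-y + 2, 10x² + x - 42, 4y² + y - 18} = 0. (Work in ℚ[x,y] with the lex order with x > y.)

{(-21/10, 2), (2, 2)}

Compute a lex Gröbner basis by Buchberger's algorithm.
f_1 = -y + 2, LT = y.
f_2 = 10x² + x - 42, LT = x².
f_3 = 4y² + y - 18, LT = y².

The S-polynomials (S(f_1,f_2), S(f_1,f_3), S(f_2,f_3)) all reduce to 0 modulo the current basis, so we have a Gröbner basis.
Inter-reduce: drop elements whose leading term is divisible by another's, tail-reduce, and make monic.
Reduced Gröbner basis: {x² + 1/10x - 21/5, y - 2}.

Since the basis is lex-ordered, y - 2 is univariate in y. Its roots are {2}. Back-substituting each root into the other basis elements fixes the other coordinates.
  y = 2: the earlier basis element becomes x² + 1/10x - 21/5 = 0, giving x = -21/10, 2 — points (-21/10, 2), (2, 2).
Substituting each solution back into the original system confirms all equations vanish.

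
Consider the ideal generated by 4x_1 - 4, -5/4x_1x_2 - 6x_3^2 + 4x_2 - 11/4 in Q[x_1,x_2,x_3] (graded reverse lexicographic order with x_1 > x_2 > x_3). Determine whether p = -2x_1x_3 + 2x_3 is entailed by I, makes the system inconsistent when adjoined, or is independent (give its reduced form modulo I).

First compute the reduced Gröbner basis of I by Buchberger's algorithm.
f_1 = 4x_1 - 4, LT = x_1.
f_2 = -5/4x_1x_2 - 6x_3^2 + 4x_2 - 11/4, LT = x_1x_2.

S(f_1,f_2): lcm = x_1x_2. S = -24/5x_3^2 + 11/5x_2 - 11/5.
  leading term x_3^2: no divisor's leading term divides it; move -24/5x_3^2 to the remainder.
  leading term x_2: no divisor's leading term divides it; move 11/5x_2 to the remainder.
  leading term 1: no divisor's leading term divides it; move -11/5 to the remainder.
  remainder -24/5x_3^2 + 11/5x_2 - 11/5 ≠ 0; add h_3 = -24/5x_3^2 + 11/5x_2 - 11/5 to the basis.

The other S-polynomials (S(f_1,h_3), S(f_2,h_3)) all reduce to 0 modulo the current basis, so we have a Gröbner basis.
Inter-reduce: drop elements whose leading term is divisible by another's, tail-reduce, and make monic.
Reduced Gröbner basis: {x_3^2 - 11/24x_2 + 11/24, x_1 - 1}.
Label its elements g_1 = x_3^2 - 11/24x_2 + 11/24, g_2 = x_1 - 1.

Reduce p = -2x_1x_3 + 2x_3 modulo G:
  leading term x_1x_3: subtract (-2x_3)·g_2 from -2x_1x_3 + 2x_3 → 0
  normal form = 0.
Since the normal form is 0, p ∈ I.

The remainder on division by a Gröbner basis is unique — it is the normal form.

-2x_1x_3 + 2x_3 lies in I (it reduces to 0).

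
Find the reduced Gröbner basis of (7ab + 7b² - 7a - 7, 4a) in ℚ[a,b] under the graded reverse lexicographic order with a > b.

G = {b² - 1, a}

f_1 = 7ab + 7b² - 7a - 7, LT = ab.
f_2 = 4a, LT = a.

S(f_1,f_2): lcm = ab. S = b² - a - 1.
  leading term b²: no divisor's leading term divides it; move b² to the remainder.
  leading term a: subtract (-¼)·f_2 from -a - 1 → -1
  leading term 1: no divisor's leading term divides it; move -1 to the remainder.
  remainder b² - 1 ≠ 0; add g_3 = b² - 1 to the basis.

The other S-polynomials (S(f_1,g_3), S(f_2,g_3)) all reduce to 0 modulo the current basis, so we have a Gröbner basis.
Inter-reduce: drop elements whose leading term is divisible by another's, tail-reduce, and make monic.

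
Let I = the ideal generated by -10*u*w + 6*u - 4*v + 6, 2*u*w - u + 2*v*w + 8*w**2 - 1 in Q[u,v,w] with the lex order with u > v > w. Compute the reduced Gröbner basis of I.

G = {u + 10*v*w - 4*v + 40*w**2 + 1, v*w**2 - v*w + 1/5*v + 4*w**3 - 12/5*w**2 + 1/10*w}

f_1 = -10*u*w + 6*u - 4*v + 6, LT = u*w.
f_2 = 2*u*w - u + 2*v*w + 8*w**2 - 1, LT = u*w.

S(f_1,f_2): lcm = u*w. S = -1/10*u - v*w + 2/5*v - 4*w**2 - 1/10.
  reduce S modulo (f_1, f_2):
  remainder -1/10*u - v*w + 2/5*v - 4*w**2 - 1/10 ≠ 0; add g_3 = -1/10*u - v*w + 2/5*v - 4*w**2 - 1/10 to the basis.

S(f_1,g_3): lcm = u*w. S = -3/5*u - 10*v*w**2 + 4*v*w + 2/5*v - 40*w**3 - w - 3/5.
  reduce S modulo (f_1, f_2, g_3):
  remainder -10*v*w**2 + 10*v*w - 2*v - 40*w**3 + 24*w**2 - w ≠ 0; add g_4 = -10*v*w**2 + 10*v*w - 2*v - 40*w**3 + 24*w**2 - w to the basis.

The other S-polynomials (S(f_2,g_3), S(f_1,g_4), S(f_2,g_4), S(g_3,g_4)) all reduce to 0 modulo the current basis, so we have a Gröbner basis.
Inter-reduce: drop elements whose leading term is divisible by another's, tail-reduce, and make monic.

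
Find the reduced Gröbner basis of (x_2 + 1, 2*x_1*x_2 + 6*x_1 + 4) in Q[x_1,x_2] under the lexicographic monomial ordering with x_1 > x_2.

G = {x_1 + 1, x_2 + 1}

This is the nonlinear analogue of row-reducing a linear system.

f_1 = x_2 + 1, LT = x_2.
f_2 = 2*x_1*x_2 + 6*x_1 + 4, LT = x_1*x_2.

S(f_1,f_2): lcm = x_1*x_2. S = -2*x_1 - 2.
  reduce S modulo (f_1, f_2):
  remainder -2*x_1 - 2 ≠ 0; add g_3 = -2*x_1 - 2 to the basis.

The other S-polynomials (S(f_1,g_3), S(f_2,g_3)) all reduce to 0 modulo the current basis, so we have a Gröbner basis.
Inter-reduce: drop elements whose leading term is divisible by another's, tail-reduce, and make monic.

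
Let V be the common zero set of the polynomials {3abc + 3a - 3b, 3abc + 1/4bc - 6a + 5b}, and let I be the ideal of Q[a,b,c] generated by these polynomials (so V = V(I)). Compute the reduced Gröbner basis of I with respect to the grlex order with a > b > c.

G = {a^2 - 8/9ab + 1/36a - 1/36b, bc - 36a + 32b}

The reduced Gröbner basis is the canonical form of the ideal for this ordering.

f_1 = 3abc + 3a - 3b, LT = abc.
f_2 = 3abc + 1/4bc - 6a + 5b, LT = abc.

S(f_1,f_2): lcm = abc. S = -1/12bc + 3a - 8/3b.
  reduce S modulo (f_1, f_2):
  remainder -1/12bc + 3a - 8/3b ≠ 0; add g_3 = -1/12bc + 3a - 8/3b to the basis.

S(f_1,g_3): lcm = abc. S = 36a^2 - 32ab + a - b.
  reduce S modulo (f_1, f_2, g_3):
  remainder 36a^2 - 32ab + a - b ≠ 0; add g_4 = 36a^2 - 32ab + a - b to the basis.

The other S-polynomials (S(f_2,g_3), S(f_1,g_4), S(f_2,g_4), S(g_3,g_4)) all reduce to 0 modulo the current basis, so we have a Gröbner basis.
Inter-reduce: drop elements whose leading term is divisible by another's, tail-reduce, and make monic.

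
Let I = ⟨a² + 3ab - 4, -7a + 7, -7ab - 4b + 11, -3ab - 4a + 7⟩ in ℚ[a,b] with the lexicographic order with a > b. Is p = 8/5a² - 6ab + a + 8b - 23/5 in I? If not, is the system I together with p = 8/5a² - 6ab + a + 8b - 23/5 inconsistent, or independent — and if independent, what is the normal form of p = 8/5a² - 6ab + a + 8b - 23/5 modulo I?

8/5a² - 6ab + a + 8b - 23/5 lies in I (it reduces to 0).

First compute the reduced Gröbner basis of I by Buchberger's algorithm.
f_1 = a² + 3ab - 4, LT = a².
f_2 = -7a + 7, LT = a.
f_3 = -7ab - 4b + 11, LT = ab.
f_4 = -3ab - 4a + 7, LT = ab.

S(f_1,f_2): lcm = a². S = 3ab + a - 4.
  leading term ab: subtract (-3/7b)·f_2 from 3ab + a - 4 → a + 3b - 4
  leading term a: subtract (-1/7)·f_2 from a + 3b - 4 → 3b - 3
  leading term b: no divisor's leading term divides it; move 3b to the remainder.
  leading term 1: no divisor's leading term divides it; move -3 to the remainder.
  remainder 3b - 3 ≠ 0; add h_5 = 3b - 3 to the basis.

S(f_1,f_3): lcm = a²b. S = 3ab² - 4/7ab + 11/7a - 4b.
  leading term ab²: subtract (-3/7b²)·f_2 from 3ab² - 4/7ab + 11/7a - 4b → -4/7ab + 11/7a + 3b² - 4b
  leading term ab: subtract (4/49b)·f_2 from -4/7ab + 11/7a + 3b² - 4b → 11/7a + 3b² - 32/7b
  leading term a: subtract (-11/49)·f_2 from 11/7a + 3b² - 32/7b → 3b² - 32/7b + 11/7
  leading term b²: subtract (b)·h_5 from 3b² - 32/7b + 11/7 → -11/7b + 11/7
  leading term b: subtract (-11/21)·h_5 from -11/7b + 11/7 → 0
  remainder 0.

S(f_1,f_4): lcm = a²b. S = -4/3a² + 3ab² + 7/3a - 4b.
  leading term a²: subtract (-4/3)·f_1 from -4/3a² + 3ab² + 7/3a - 4b → 3ab² + 4ab + 7/3a - 4b - 16/3
  leading term ab²: subtract (-3/7b²)·f_2 from 3ab² + 4ab + 7/3a - 4b - 16/3 → 4ab + 7/3a + 3b² - 4b - 16/3
  leading term ab: subtract (-4/7b)·f_2 from 4ab + 7/3a + 3b² - 4b - 16/3 → 7/3a + 3b² - 16/3
  leading term a: subtract (-⅓)·f_2 from 7/3a + 3b² - 16/3 → 3b² - 3
  leading term b²: subtract (b)·h_5 from 3b² - 3 → 3b - 3
  leading term b: subtract (1)·h_5 from 3b - 3 → 0
  remainder 0.

S(f_2,f_3): lcm = ab. S = -11/7b + 11/7.
  leading term b: subtract (-11/21)·h_5 from -11/7b + 11/7 → 0
  remainder 0.

S(f_2,f_4): lcm = ab. S = -4/3a - b + 7/3.
  leading term a: subtract (4/21)·f_2 from -4/3a - b + 7/3 → -b + 1
  leading term b: subtract (-⅓)·h_5 from -b + 1 → 0
  remainder 0.

S(f_3,f_4): lcm = ab. S = -4/3a + 4/7b + 16/21.
  leading term a: subtract (4/21)·f_2 from -4/3a + 4/7b + 16/21 → 4/7b - 4/7
  leading term b: subtract (4/21)·h_5 from 4/7b - 4/7 → 0
  remainder 0.

S(f_1,h_5): leading monomials are coprime, so the S-polynomial reduces to 0 (Buchberger's first criterion).
S(f_2,h_5): leading monomials are coprime, so the S-polynomial reduces to 0 (Buchberger's first criterion).
S(f_3,h_5): lcm = ab. S = a + 4/7b - 11/7.
  leading term a: subtract (-1/7)·f_2 from a + 4/7b - 11/7 → 4/7b - 4/7
  leading term b: subtract (4/21)·h_5 from 4/7b - 4/7 → 0
  remainder 0.

S(f_4,h_5): lcm = ab. S = 7/3a - 7/3.
  leading term a: subtract (-⅓)·f_2 from 7/3a - 7/3 → 0
  remainder 0.

Every S-polynomial of the final basis reduces to 0, so we have a Gröbner basis.
Inter-reduce: drop elements whose leading term is divisible by another's, tail-reduce, and make monic.
Reduced Gröbner basis: {a - 1, b - 1}.
Label its elements g_1 = a - 1, g_2 = b - 1.

Reduce p = 8/5a² - 6ab + a + 8b - 23/5 modulo G:
  leading term a²: subtract (8/5a)·g_1 from 8/5a² - 6ab + a + 8b - 23/5 → -6ab + 13/5a + 8b - 23/5
  leading term ab: subtract (-6b)·g_1 from -6ab + 13/5a + 8b - 23/5 → 13/5a + 2b - 23/5
  leading term a: subtract (13/5)·g_1 from 13/5a + 2b - 23/5 → 2b - 2
  leading term b: subtract (2)·g_2 from 2b - 2 → 0
  normal form = 0.
Since the normal form is 0, p ∈ I.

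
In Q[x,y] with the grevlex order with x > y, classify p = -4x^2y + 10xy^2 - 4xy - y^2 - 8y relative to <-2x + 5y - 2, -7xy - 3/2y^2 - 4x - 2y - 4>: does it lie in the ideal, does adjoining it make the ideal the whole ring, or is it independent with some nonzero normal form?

First compute the reduced Gröbner basis of I by Buchberger's algorithm.
f_1 = -2x + 5y - 2, LT = x.
f_2 = -7xy - 3/2y^2 - 4x - 2y - 4, LT = xy.

S(f_1,f_2): lcm = xy. S = -19/7y^2 - 4/7x + 5/7y - 4/7.
  reduce S modulo (f_1, f_2):
  remainder -19/7y^2 - 5/7y ≠ 0; add h_3 = -19/7y^2 - 5/7y to the basis.

The other S-polynomials (S(f_1,h_3), S(f_2,h_3)) all reduce to 0 modulo the current basis, so we have a Gröbner basis.
Inter-reduce: drop elements whose leading term is divisible by another's, tail-reduce, and make monic.
Reduced Gröbner basis: {y^2 + 5/19y, x - 5/2y + 1}.
Label its elements g_1 = y^2 + 5/19y, g_2 = x - 5/2y + 1.

Reduce p = -4x^2y + 10xy^2 - 4xy - y^2 - 8y modulo G:
  leading term x^2y: subtract (-4xy)·g_2 from -4x^2y + 10xy^2 - 4xy - y^2 - 8y → -y^2 - 8y
  leading term y^2: subtract (-1)·g_1 from -y^2 - 8y → -147/19y
  leading term y: no divisor's leading term divides it; move -147/19y to the remainder.
  normal form = -147/19y.
The normal form is nonzero, so p ∉ I. Since p minus its normal form lies in I, I + (p) = I + (r) where r = -147/19y; decide whether this ideal is the whole ring.
Run Buchberger on G together with r (pairs among the g_i already reduce to 0 since G is a Gröbner basis):
g_1 = y^2 + 5/19y, LT = y^2.
g_2 = x - 5/2y + 1, LT = x.
r = -147/19y, LT = y.

The S-polynomials (S(g_1,g_2), S(g_1,r), S(g_2,r)) all reduce to 0 modulo the current basis, so we have a Gröbner basis.
Inter-reduce: drop elements whose leading term is divisible by another's, tail-reduce, and make monic.
Reduced Gröbner basis: {x + 1, y}.
The reduced Gröbner basis of I + (p) is {x + 1, y} ≠ {1}, a proper ideal, so the enlarged system stays consistent: p is independent of I, with normal form -147/19y.

Ideal membership is decidable via reduction modulo a Gröbner basis.

-4x^2y + 10xy^2 - 4xy - y^2 - 8y is independent of I; its normal form modulo I is -147/19y.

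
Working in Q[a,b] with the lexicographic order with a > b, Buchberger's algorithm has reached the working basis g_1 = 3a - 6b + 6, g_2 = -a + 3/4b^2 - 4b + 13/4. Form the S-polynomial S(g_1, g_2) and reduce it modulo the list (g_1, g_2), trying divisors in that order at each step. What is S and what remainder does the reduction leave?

lcm(LM(g_1), LM(g_2)) = a.
S = (lcm/LT(g_1))·g_1 − (lcm/LT(g_2))·g_2 = 3/4b^2 - 6b + 21/4.
Reduce S modulo (g_1, g_2) in that order:
  leading term b^2: no divisor's leading term divides it; move 3/4b^2 to the remainder.
  leading term b: no divisor's leading term divides it; move -6b to the remainder.
  leading term 1: no divisor's leading term divides it; move 21/4 to the remainder.
The remainder 3/4b^2 - 6b + 21/4 is nonzero, so it would be added as the next basis element.

S(g_1, g_2) = 3/4b^2 - 6b + 21/4; remainder on division = 3/4b^2 - 6b + 21/4.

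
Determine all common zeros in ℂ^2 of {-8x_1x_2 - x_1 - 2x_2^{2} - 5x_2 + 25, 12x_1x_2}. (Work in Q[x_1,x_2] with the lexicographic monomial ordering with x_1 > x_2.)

{(0, -5), (25, 0), (0, 5/2)}

Compute a lex Gröbner basis by Buchberger's algorithm.
f_1 = -8x_1x_2 - x_1 - 2x_2^{2} - 5x_2 + 25, LT = x_1x_2.
f_2 = 12x_1x_2, LT = x_1x_2.

S(f_1,f_2): lcm = x_1x_2. S = \tfrac{1}{8}x_1 + \tfrac{1}{4}x_2^{2} + \tfrac{5}{8}x_2 - \tfrac{25}{8}.
  reduce S modulo (f_1, f_2):
  remainder \tfrac{1}{8}x_1 + \tfrac{1}{4}x_2^{2} + \tfrac{5}{8}x_2 - \tfrac{25}{8} ≠ 0; add h_3 = \tfrac{1}{8}x_1 + \tfrac{1}{4}x_2^{2} + \tfrac{5}{8}x_2 - \tfrac{25}{8} to the basis.

S(f_1,h_3): lcm = x_1x_2. S = \tfrac{1}{8}x_1 - 2x_2^{3} - \tfrac{19}{4}x_2^{2} + \tfrac{205}{8}x_2 - \tfrac{25}{8}.
  reduce S modulo (f_1, f_2, h_3):
  remainder -2x_2^{3} - 5x_2^{2} + 25x_2 ≠ 0; add h_4 = -2x_2^{3} - 5x_2^{2} + 25x_2 to the basis.

The other S-polynomials (S(f_2,h_3), S(f_1,h_4), S(f_2,h_4), S(h_3,h_4)) all reduce to 0 modulo the current basis, so we have a Gröbner basis.
Inter-reduce: drop elements whose leading term is divisible by another's, tail-reduce, and make monic.
Reduced Gröbner basis: {x_1 + 2x_2^{2} + 5x_2 - 25, x_2^{3} + \tfrac{5}{2}x_2^{2} - \tfrac{25}{2}x_2}.

A lex Gröbner basis eliminates variables successively. Here x_2^{3} + \tfrac{5}{2}x_2^{2} - \tfrac{25}{2}x_2 depends only on x_2, with roots {-5, 0, 5/2}; lifting each root through the earlier basis elements recovers the full solutions.
  x_2 = -5: the earlier basis element becomes x_1 = 0, giving x_1 = 0 — point (0, -5).
  x_2 = 0: the earlier basis element becomes x_1 - 25 = 0, giving x_1 = 25 — point (25, 0).
  x_2 = 5/2: the earlier basis element becomes x_1 = 0, giving x_1 = 0 — point (0, 5/2).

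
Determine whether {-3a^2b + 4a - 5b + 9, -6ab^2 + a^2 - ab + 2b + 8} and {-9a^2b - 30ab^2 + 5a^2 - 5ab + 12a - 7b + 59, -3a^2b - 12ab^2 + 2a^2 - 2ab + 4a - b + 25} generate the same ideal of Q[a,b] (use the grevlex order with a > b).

No, the ideals differ.

Two ideals are equal iff their reduced Gröbner bases coincide (the reduced basis is unique for a fixed ordering).
Buchberger on the first generating set:
f_1 = -3a^2b + 4a - 5b + 9, LT = a^2b.
f_2 = -6ab^2 + a^2 - ab + 2b + 8, LT = ab^2.

S(f_1,f_2): lcm = a^2b^2. S = 1/6a^3 - 1/6a^2b - ab + 5/3b^2 + 4/3a - 3b.
  reduce S modulo (f_1, f_2):
  remainder 1/6a^3 - ab + 5/3b^2 + 10/9a - 49/18b - 1/2 ≠ 0; add g_3 = 1/6a^3 - ab + 5/3b^2 + 10/9a - 49/18b - 1/2 to the basis.

S(f_1,g_3): lcm = a^3b. S = 6ab^2 - 10b^3 - 4/3a^2 - 5ab + 49/3b^2 - 3a + 3b.
  reduce S modulo (f_1, f_2, g_3):
  remainder -10b^3 - 1/3a^2 - 6ab + 49/3b^2 - 3a + 5b + 8 ≠ 0; add g_4 = -10b^3 - 1/3a^2 - 6ab + 49/3b^2 - 3a + 5b + 8 to the basis.

The other S-polynomials (S(f_2,g_3), S(f_1,g_4), S(f_2,g_4), S(g_3,g_4)) all reduce to 0 modulo the current basis, so we have a Gröbner basis.
Inter-reduce: drop elements whose leading term is divisible by another's, tail-reduce, and make monic.
Reduced Gröbner basis: {a^3 - 6ab + 10b^2 + 20/3a - 49/3b - 3, a^2b - 4/3a + 5/3b - 3, ab^2 - 1/6a^2 + 1/6ab - 1/3b - 4/3, b^3 + 1/30a^2 + 3/5ab - 49/30b^2 + 3/10a - 1/2b - 4/5}.

Buchberger on the second generating set:
h_1 = -9a^2b - 30ab^2 + 5a^2 - 5ab + 12a - 7b + 59, LT = a^2b.
h_2 = -3a^2b - 12ab^2 + 2a^2 - 2ab + 4a - b + 25, LT = a^2b.

S(h_1,h_2): lcm = a^2b. S = -2/3ab^2 + 1/9a^2 - 1/9ab + 4/9b + 16/9.
  reduce S modulo (h_1, h_2):
  remainder -2/3ab^2 + 1/9a^2 - 1/9ab + 4/9b + 16/9 ≠ 0; add k_3 = -2/3ab^2 + 1/9a^2 - 1/9ab + 4/9b + 16/9 to the basis.

S(h_1,k_3): lcm = a^2b^2. S = 10/3ab^3 + 1/6a^3 - 13/18a^2b + 5/9ab^2 - 2/3ab + 7/9b^2 + 8/3a - 59/9b.
  reduce S modulo (h_1, h_2, k_3):
  remainder 1/6a^3 - 2/3ab + 3b^2 + 22/9a + 17/6b + 7/18 ≠ 0; add k_4 = 1/6a^3 - 2/3ab + 3b^2 + 22/9a + 17/6b + 7/18 to the basis.

S(h_1,k_4): lcm = a^3b. S = 10/3a^2b^2 - 5/9a^3 + 5/9a^2b + 4ab^2 - 18b^3 - 4/3a^2 - 125/9ab - 17b^2 - 59/9a - 7/3b.
  reduce S modulo (h_1, h_2, k_3, k_4):
  remainder -18b^3 - 2/3a^2 - 37/3ab - 17b^2 + 7/3a + 1/3b + 32/3 ≠ 0; add k_5 = -18b^3 - 2/3a^2 - 37/3ab - 17b^2 + 7/3a + 1/3b + 32/3 to the basis.

The other S-polynomials (S(h_2,k_3), S(h_2,k_4), S(k_3,k_4), S(h_1,k_5), S(h_2,k_5), S(k_3,k_5), S(k_4,k_5)) all reduce to 0 modulo the current basis, so we have a Gröbner basis.
Inter-reduce: drop elements whose leading term is divisible by another's, tail-reduce, and make monic.
Reduced Gröbner basis: {a^3 - 4ab + 18b^2 + 44/3a + 17b + 7/3, a^2b - 4/3a + 3b + 7/3, ab^2 - 1/6a^2 + 1/6ab - 2/3b - 8/3, b^3 + 1/27a^2 + 37/54ab + 17/18b^2 - 7/54a - 1/54b - 16/27}.

The bases are distinct; the ideals are different.
The choice of monomial ordering does not affect the verdict — as long as both bases are computed under the same ordering, their equality decides ideal equality.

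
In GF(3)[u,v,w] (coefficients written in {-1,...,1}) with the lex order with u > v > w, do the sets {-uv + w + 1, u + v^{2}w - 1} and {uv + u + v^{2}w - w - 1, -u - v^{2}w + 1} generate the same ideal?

No, the ideals differ.

Since reduced Gröbner bases are canonical representatives of ideals under a given ordering, it suffices to compute and compare them.
Buchberger on the first generating set:
f_1 = -uv + w + 1, LT = uv.
f_2 = u + v^{2}w - 1, LT = u.

S(f_1,f_2): lcm = uv. S = -v^{3}w + v - w - 1.
  leading term v^{3}w: no divisor's leading term divides it; move -v^{3}w to the remainder.
  leading term v: no divisor's leading term divides it; move v to the remainder.
  leading term w: no divisor's leading term divides it; move -w to the remainder.
  leading term 1: no divisor's leading term divides it; move -1 to the remainder.
  remainder -v^{3}w + v - w - 1 ≠ 0; add g_3 = -v^{3}w + v - w - 1 to the basis.

The other S-polynomials (S(f_1,g_3), S(f_2,g_3)) all reduce to 0 modulo the current basis, so we have a Gröbner basis.
Inter-reduce: drop elements whose leading term is divisible by another's, tail-reduce, and make monic.
Reduced Gröbner basis: {u + v^{2}w - 1, v^{3}w - v + w + 1}.

Buchberger on the second generating set:
h_1 = uv + u + v^{2}w - w - 1, LT = uv.
h_2 = -u - v^{2}w + 1, LT = u.

S(h_1,h_2): lcm = uv. S = u - v^{3}w + v^{2}w + v - w - 1.
  leading term u: subtract (-1)·h_2 from u - v^{3}w + v^{2}w + v - w - 1 → -v^{3}w + v - w
  leading term v^{3}w: no divisor's leading term divides it; move -v^{3}w to the remainder.
  leading term v: no divisor's leading term divides it; move v to the remainder.
  leading term w: no divisor's leading term divides it; move -w to the remainder.
  remainder -v^{3}w + v - w ≠ 0; add k_3 = -v^{3}w + v - w to the basis.

The other S-polynomials (S(h_1,k_3), S(h_2,k_3)) all reduce to 0 modulo the current basis, so we have a Gröbner basis.
Inter-reduce: drop elements whose leading term is divisible by another's, tail-reduce, and make monic.
Reduced Gröbner basis: {u + v^{2}w - 1, v^{3}w - v + w}.

The bases are distinct; the ideals are different.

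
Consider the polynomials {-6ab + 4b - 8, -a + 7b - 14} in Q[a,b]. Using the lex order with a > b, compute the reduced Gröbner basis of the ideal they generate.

f_1 = -6ab + 4b - 8, LT = ab.
f_2 = -a + 7b - 14, LT = a.

S(f_1,f_2): lcm = ab. S = 7b^2 - 44/3b + 4/3.
  reduce S modulo (f_1, f_2):
  remainder 7b^2 - 44/3b + 4/3 ≠ 0; add g_3 = 7b^2 - 44/3b + 4/3 to the basis.

The other S-polynomials (S(f_1,g_3), S(f_2,g_3)) all reduce to 0 modulo the current basis, so we have a Gröbner basis.
Inter-reduce: drop elements whose leading term is divisible by another's, tail-reduce, and make monic.

G = {a - 7b + 14, b^2 - 44/21b + 4/21}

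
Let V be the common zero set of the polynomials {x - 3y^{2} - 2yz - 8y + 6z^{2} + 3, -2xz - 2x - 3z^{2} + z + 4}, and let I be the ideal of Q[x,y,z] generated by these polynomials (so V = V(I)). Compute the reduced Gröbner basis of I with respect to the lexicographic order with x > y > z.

G = {x - 3y^{2} - 2yz - 8y + 6z^{2} + 3, y^{2}z + y^{2} + \tfrac{2}{3}yz^{2} + \tfrac{10}{3}yz + \tfrac{8}{3}y - 2z^{3} - \tfrac{3}{2}z^{2} - \tfrac{7}{6}z - \tfrac{5}{3}}

f_1 = x - 3y^{2} - 2yz - 8y + 6z^{2} + 3, LT = x.
f_2 = -2xz - 2x - 3z^{2} + z + 4, LT = xz.

S(f_1,f_2): lcm = xz. S = -x - 3y^{2}z - 2yz^{2} - 8yz + 6z^{3} - \tfrac{3}{2}z^{2} + \tfrac{7}{2}z + 2.
  leading term x: subtract (-1)·f_1 from -x - 3y^{2}z - 2yz^{2} - 8yz + 6z^{3} - \tfrac{3}{2}z^{2} + \tfrac{7}{2}z + 2 → -3y^{2}z - 3y^{2} - 2yz^{2} - 10yz - 8y + 6z^{3} + \tfrac{9}{2}z^{2} + \tfrac{7}{2}z + 5
  leading term y^{2}z: no divisor's leading term divides it; move -3y^{2}z to the remainder.
  leading term y^{2}: no divisor's leading term divides it; move -3y^{2} to the remainder.
  leading term yz^{2}: no divisor's leading term divides it; move -2yz^{2} to the remainder.
  leading term yz: no divisor's leading term divides it; move -10yz to the remainder.
  leading term y: no divisor's leading term divides it; move -8y to the remainder.
  leading term z^{3}: no divisor's leading term divides it; move 6z^{3} to the remainder.
  leading term z^{2}: no divisor's leading term divides it; move \tfrac{9}{2}z^{2} to the remainder.
  leading term z: no divisor's leading term divides it; move \tfrac{7}{2}z to the remainder.
  leading term 1: no divisor's leading term divides it; move 5 to the remainder.
  remainder -3y^{2}z - 3y^{2} - 2yz^{2} - 10yz - 8y + 6z^{3} + \tfrac{9}{2}z^{2} + \tfrac{7}{2}z + 5 ≠ 0; add g_3 = -3y^{2}z - 3y^{2} - 2yz^{2} - 10yz - 8y + 6z^{3} + \tfrac{9}{2}z^{2} + \tfrac{7}{2}z + 5 to the basis.

The other S-polynomials (S(f_1,g_3), S(f_2,g_3)) all reduce to 0 modulo the current basis, so we have a Gröbner basis.
Inter-reduce: drop elements whose leading term is divisible by another's, tail-reduce, and make monic.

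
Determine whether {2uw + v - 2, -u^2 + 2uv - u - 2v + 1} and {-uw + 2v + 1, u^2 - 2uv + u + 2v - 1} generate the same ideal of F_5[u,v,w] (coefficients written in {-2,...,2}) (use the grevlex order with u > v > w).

Yes, the ideals are equal.

Two ideals are equal iff their reduced Gröbner bases coincide (the reduced basis is unique for a fixed ordering).
Buchberger on the first generating set:
f_1 = 2uw + v - 2, LT = uw.
f_2 = -u^2 + 2uv - u - 2v + 1, LT = u^2.

S(f_1,f_2): lcm = u^2w. S = 2uvw - 2uv - uw - 2vw - u + w.
  leading term uvw: subtract (v)·f_1 from 2uvw - 2uv - uw - 2vw - u + w → -2uv - v^2 - uw - 2vw - u + 2v + w
  leading term uv: no divisor's leading term divides it; move -2uv to the remainder.
  leading term v^2: no divisor's leading term divides it; move -v^2 to the remainder.
  leading term uw: subtract (2)·f_1 from -uw - 2vw - u + 2v + w → -2vw - u + w - 1
  leading term vw: no divisor's leading term divides it; move -2vw to the remainder.
  leading term u: no divisor's leading term divides it; move -u to the remainder.
  leading term w: no divisor's leading term divides it; move w to the remainder.
  leading term 1: no divisor's leading term divides it; move -1 to the remainder.
  remainder -2uv - v^2 - 2vw - u + w - 1 ≠ 0; add g_3 = -2uv - v^2 - 2vw - u + w - 1 to the basis.

S(f_1,g_3): lcm = uvw. S = 2v^2w - vw^2 - 2v^2 + 2uw - 2w^2 - v + 2w.
  leading term v^2w: no divisor's leading term divides it; move 2v^2w to the remainder.
  leading term vw^2: no divisor's leading term divides it; move -vw^2 to the remainder.
  leading term v^2: no divisor's leading term divides it; move -2v^2 to the remainder.
  leading term uw: subtract (1)·f_1 from 2uw - 2w^2 - v + 2w → -2w^2 - 2v + 2w + 2
  leading term w^2: no divisor's leading term divides it; move -2w^2 to the remainder.
  leading term v: no divisor's leading term divides it; move -2v to the remainder.
  leading term w: no divisor's leading term divides it; move 2w to the remainder.
  leading term 1: no divisor's leading term divides it; move 2 to the remainder.
  remainder 2v^2w - vw^2 - 2v^2 - 2w^2 - 2v + 2w + 2 ≠ 0; add g_4 = 2v^2w - vw^2 - 2v^2 - 2w^2 - 2v + 2w + 2 to the basis.

The other S-polynomials (S(f_2,g_3), S(f_1,g_4), S(f_2,g_4), S(g_3,g_4)) all reduce to 0 modulo the current basis, so we have a Gröbner basis.
Inter-reduce: drop elements whose leading term is divisible by another's, tail-reduce, and make monic.
Reduced Gröbner basis: {v^2w + 2vw^2 - v^2 - w^2 - v + w + 1, u^2 + v^2 + 2vw + 2u + 2v - w, uv - 2v^2 + vw - 2u + 2w - 2, uw - 2v - 1}.

Buchberger on the second generating set:
h_1 = -uw + 2v + 1, LT = uw.
h_2 = u^2 - 2uv + u + 2v - 1, LT = u^2.

S(h_1,h_2): lcm = u^2w. S = 2uvw - 2uv - uw - 2vw - u + w.
  leading term uvw: subtract (-2v)·h_1 from 2uvw - 2uv - uw - 2vw - u + w → -2uv - v^2 - uw - 2vw - u + 2v + w
  leading term uv: no divisor's leading term divides it; move -2uv to the remainder.
  leading term v^2: no divisor's leading term divides it; move -v^2 to the remainder.
  leading term uw: subtract (1)·h_1 from -uw - 2vw - u + 2v + w → -2vw - u + w - 1
  leading term vw: no divisor's leading term divides it; move -2vw to the remainder.
  leading term u: no divisor's leading term divides it; move -u to the remainder.
  leading term w: no divisor's leading term divides it; move w to the remainder.
  leading term 1: no divisor's leading term divides it; move -1 to the remainder.
  remainder -2uv - v^2 - 2vw - u + w - 1 ≠ 0; add k_3 = -2uv - v^2 - 2vw - u + w - 1 to the basis.

S(h_1,k_3): lcm = uvw. S = 2v^2w - vw^2 - 2v^2 + 2uw - 2w^2 - v + 2w.
  leading term v^2w: no divisor's leading term divides it; move 2v^2w to the remainder.
  leading term vw^2: no divisor's leading term divides it; move -vw^2 to the remainder.
  leading term v^2: no divisor's leading term divides it; move -2v^2 to the remainder.
  leading term uw: subtract (-2)·h_1 from 2uw - 2w^2 - v + 2w → -2w^2 - 2v + 2w + 2
  leading term w^2: no divisor's leading term divides it; move -2w^2 to the remainder.
  leading term v: no divisor's leading term divides it; move -2v to the remainder.
  leading term w: no divisor's leading term divides it; move 2w to the remainder.
  leading term 1: no divisor's leading term divides it; move 2 to the remainder.
  remainder 2v^2w - vw^2 - 2v^2 - 2w^2 - 2v + 2w + 2 ≠ 0; add k_4 = 2v^2w - vw^2 - 2v^2 - 2w^2 - 2v + 2w + 2 to the basis.

The other S-polynomials (S(h_2,k_3), S(h_1,k_4), S(h_2,k_4), S(k_3,k_4)) all reduce to 0 modulo the current basis, so we have a Gröbner basis.
Inter-reduce: drop elements whose leading term is divisible by another's, tail-reduce, and make monic.
Reduced Gröbner basis: {v^2w + 2vw^2 - v^2 - w^2 - v + w + 1, u^2 + v^2 + 2vw + 2u + 2v - w, uv - 2v^2 + vw - 2u + 2w - 2, uw - 2v - 1}.

These coincide, so the ideals are equal.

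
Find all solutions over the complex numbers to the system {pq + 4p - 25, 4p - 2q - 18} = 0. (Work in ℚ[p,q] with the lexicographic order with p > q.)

{(-5/2, -14), (5, 1)}

Compute a lex Gröbner basis by Buchberger's algorithm.
f_1 = pq + 4p - 25, LT = pq.
f_2 = 4p - 2q - 18, LT = p.

S(f_1,f_2): lcm = pq. S = 4p + ½q² + 9/2q - 25.
  leading term p: subtract (1)·f_2 from 4p + ½q² + 9/2q - 25 → ½q² + 13/2q - 7
  leading term q²: no divisor's leading term divides it; move ½q² to the remainder.
  leading term q: no divisor's leading term divides it; move 13/2q to the remainder.
  leading term 1: no divisor's leading term divides it; move -7 to the remainder.
  remainder ½q² + 13/2q - 7 ≠ 0; add h_3 = ½q² + 13/2q - 7 to the basis.

The other S-polynomials (S(f_1,h_3), S(f_2,h_3)) all reduce to 0 modulo the current basis, so we have a Gröbner basis.
Inter-reduce: drop elements whose leading term is divisible by another's, tail-reduce, and make monic.
Reduced Gröbner basis: {p - ½q - 9/2, q² + 13q - 14}.

Since the basis is lex-ordered, q² + 13q - 14 is univariate in q. Its roots are {-14, 1}. Back-substituting each root into the other basis elements fixes the other coordinates.
  q = -14: the earlier basis element becomes p + 5/2 = 0, giving p = -5/2 — point (-5/2, -14).
  q = 1: the earlier basis element becomes p - 5 = 0, giving p = 5 — point (5, 1).
Substituting each solution back into the original system confirms all equations vanish.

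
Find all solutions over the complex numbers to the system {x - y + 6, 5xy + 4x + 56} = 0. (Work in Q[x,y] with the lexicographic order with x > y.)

{(-4, 2), (-14/5, 16/5)}

Compute a lex Gröbner basis by Buchberger's algorithm.
f_1 = x - y + 6, LT = x.
f_2 = 5xy + 4x + 56, LT = xy.

S(f_1,f_2): lcm = xy. S = -\tfrac{4}{5}x - y^{2} + 6y - \tfrac{56}{5}.
  leading term x: subtract (-\tfrac{4}{5})·f_1 from -\tfrac{4}{5}x - y^{2} + 6y - \tfrac{56}{5} → -y^{2} + \tfrac{26}{5}y - \tfrac{32}{5}
  leading term y^{2}: no divisor's leading term divides it; move -y^{2} to the remainder.
  leading term y: no divisor's leading term divides it; move \tfrac{26}{5}y to the remainder.
  leading term 1: no divisor's leading term divides it; move -\tfrac{32}{5} to the remainder.
  remainder -y^{2} + \tfrac{26}{5}y - \tfrac{32}{5} ≠ 0; add h_3 = -y^{2} + \tfrac{26}{5}y - \tfrac{32}{5} to the basis.

S(f_1,h_3): leading monomials are coprime, so the S-polynomial reduces to 0 (Buchberger's first criterion).
S(f_2,h_3): lcm = xy^{2}. S = 6xy - \tfrac{32}{5}x + \tfrac{56}{5}y.
  leading term xy: subtract (6y)·f_1 from 6xy - \tfrac{32}{5}x + \tfrac{56}{5}y → -\tfrac{32}{5}x + 6y^{2} - \tfrac{124}{5}y
  leading term x: subtract (-\tfrac{32}{5})·f_1 from -\tfrac{32}{5}x + 6y^{2} - \tfrac{124}{5}y → 6y^{2} - \tfrac{156}{5}y + \tfrac{192}{5}
  leading term y^{2}: subtract (-6)·h_3 from 6y^{2} - \tfrac{156}{5}y + \tfrac{192}{5} → 0
  remainder 0.

Every S-polynomial of the final basis reduces to 0, so we have a Gröbner basis.
Inter-reduce: drop elements whose leading term is divisible by another's, tail-reduce, and make monic.
Reduced Gröbner basis: {x - y + 6, y^{2} - \tfrac{26}{5}y + \tfrac{32}{5}}.

The lex basis is triangular: the last element involves only y. Solving y^{2} - \tfrac{26}{5}y + \tfrac{32}{5} = 0 gives y ∈ {2, 16/5}; substituting each value into the earlier elements determines the remaining variables.
  y = 2: the earlier basis element becomes x + 4 = 0, giving x = -4 — point (-4, 2).
  y = 16/5: the earlier basis element becomes x + \tfrac{14}{5} = 0, giving x = -14/5 — point (-14/5, 16/5).
Each listed point satisfies every original equation (direct substitution).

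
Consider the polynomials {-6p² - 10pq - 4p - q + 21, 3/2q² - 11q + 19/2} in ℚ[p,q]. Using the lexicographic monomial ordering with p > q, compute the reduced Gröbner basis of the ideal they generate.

G = {p² + 5/3pq + ⅔p + ⅙q - 7/2, q² - 22/3q + 19/3}

f_1 = -6p² - 10pq - 4p - q + 21, LT = p².
f_2 = 3/2q² - 11q + 19/2, LT = q².

The S-polynomials (S(f_1,f_2)) all reduce to 0 modulo the current basis, so we have a Gröbner basis.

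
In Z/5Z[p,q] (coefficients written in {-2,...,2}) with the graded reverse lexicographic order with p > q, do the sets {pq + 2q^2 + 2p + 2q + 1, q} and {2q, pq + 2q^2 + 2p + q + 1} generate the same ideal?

Yes, the ideals are equal.

For a fixed monomial order, each ideal has a unique reduced Gröbner basis; comparing bases decides equality.
Buchberger on the first generating set:
f_1 = pq + 2q^2 + 2p + 2q + 1, LT = pq.
f_2 = q, LT = q.

S(f_1,f_2): lcm = pq. S = 2q^2 + 2p + 2q + 1.
  leading term q^2: subtract (2q)·f_2 from 2q^2 + 2p + 2q + 1 → 2p + 2q + 1
  leading term p: no divisor's leading term divides it; move 2p to the remainder.
  leading term q: subtract (2)·f_2 from 2q + 1 → 1
  leading term 1: no divisor's leading term divides it; move 1 to the remainder.
  remainder 2p + 1 ≠ 0; add g_3 = 2p + 1 to the basis.

The other S-polynomials (S(f_1,g_3), S(f_2,g_3)) all reduce to 0 modulo the current basis, so we have a Gröbner basis.
Inter-reduce: drop elements whose leading term is divisible by another's, tail-reduce, and make monic.
Reduced Gröbner basis: {p - 2, q}.

Buchberger on the second generating set:
h_1 = 2q, LT = q.
h_2 = pq + 2q^2 + 2p + q + 1, LT = pq.

S(h_1,h_2): lcm = pq. S = -2q^2 - 2p - q - 1.
  leading term q^2: subtract (-q)·h_1 from -2q^2 - 2p - q - 1 → -2p - q - 1
  leading term p: no divisor's leading term divides it; move -2p to the remainder.
  leading term q: subtract (2)·h_1 from -q - 1 → -1
  leading term 1: no divisor's leading term divides it; move -1 to the remainder.
  remainder -2p - 1 ≠ 0; add k_3 = -2p - 1 to the basis.

The other S-polynomials (S(h_1,k_3), S(h_2,k_3)) all reduce to 0 modulo the current basis, so we have a Gröbner basis.
Inter-reduce: drop elements whose leading term is divisible by another's, tail-reduce, and make monic.
Reduced Gröbner basis: {p - 2, q}.

These coincide, so the ideals are equal.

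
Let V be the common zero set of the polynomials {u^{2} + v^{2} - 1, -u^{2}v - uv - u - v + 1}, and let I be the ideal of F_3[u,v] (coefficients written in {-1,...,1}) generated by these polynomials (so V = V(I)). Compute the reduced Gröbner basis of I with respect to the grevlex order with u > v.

f_1 = u^{2} + v^{2} - 1, LT = u^{2}.
f_2 = -u^{2}v - uv - u - v + 1, LT = u^{2}v.

S(f_1,f_2): lcm = u^{2}v. S = v^{3} - uv - u + v + 1.
  leading term v^{3}: no divisor's leading term divides it; move v^{3} to the remainder.
  leading term uv: no divisor's leading term divides it; move -uv to the remainder.
  leading term u: no divisor's leading term divides it; move -u to the remainder.
  leading term v: no divisor's leading term divides it; move v to the remainder.
  leading term 1: no divisor's leading term divides it; move 1 to the remainder.
  remainder v^{3} - uv - u + v + 1 ≠ 0; add g_3 = v^{3} - uv - u + v + 1 to the basis.

S(f_1,g_3): leading monomials are coprime, so the S-polynomial reduces to 0 (Buchberger's first criterion).
S(f_2,g_3): lcm = u^{2}v^{3}. S = u^{3}v + uv^{3} + u^{3} - u^{2}v + uv^{2} + v^{3} - u^{2} - v^{2}.
  leading term u^{3}v: subtract (uv)·f_1 from u^{3}v + uv^{3} + u^{3} - u^{2}v + uv^{2} + v^{3} - u^{2} - v^{2} → u^{3} - u^{2}v + uv^{2} + v^{3} - u^{2} + uv - v^{2}
  leading term u^{3}: subtract (u)·f_1 from u^{3} - u^{2}v + uv^{2} + v^{3} - u^{2} + uv - v^{2} → -u^{2}v + v^{3} - u^{2} + uv - v^{2} + u
  leading term u^{2}v: subtract (-v)·f_1 from -u^{2}v + v^{3} - u^{2} + uv - v^{2} + u → -v^{3} - u^{2} + uv - v^{2} + u - v
  leading term v^{3}: subtract (-1)·g_3 from -v^{3} - u^{2} + uv - v^{2} + u - v → -u^{2} - v^{2} + 1
  leading term u^{2}: subtract (-1)·f_1 from -u^{2} - v^{2} + 1 → 0
  remainder 0.

Every S-polynomial of the final basis reduces to 0, so we have a Gröbner basis.
Inter-reduce: drop elements whose leading term is divisible by another's, tail-reduce, and make monic.

G = {v^{3} - uv - u + v + 1, u^{2} + v^{2} - 1}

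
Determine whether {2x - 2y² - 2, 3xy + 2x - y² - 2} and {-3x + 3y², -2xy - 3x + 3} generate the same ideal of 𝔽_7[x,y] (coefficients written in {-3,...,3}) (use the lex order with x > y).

No, the ideals differ.

Equality of ideals is decidable: compute both reduced Gröbner bases (unique for the ordering) and check whether they agree.
Buchberger on the first generating set:
f_1 = 2x - 2y² - 2, LT = x.
f_2 = 3xy + 2x - y² - 2, LT = xy.

S(f_1,f_2): lcm = xy. S = -3x - y³ - 2y² - y + 3.
  reduce S modulo (f_1, f_2):
  remainder -y³ + 2y² - y ≠ 0; add g_3 = -y³ + 2y² - y to the basis.

The other S-polynomials (S(f_1,g_3), S(f_2,g_3)) all reduce to 0 modulo the current basis, so we have a Gröbner basis.
Inter-reduce: drop elements whose leading term is divisible by another's, tail-reduce, and make monic.
Reduced Gröbner basis: {x - y² - 1, y³ - 2y² + y}.

Buchberger on the second generating set:
h_1 = -3x + 3y², LT = x.
h_2 = -2xy - 3x + 3, LT = xy.

S(h_1,h_2): lcm = xy. S = 2x - y³ - 2.
  reduce S modulo (h_1, h_2):
  remainder -y³ + 2y² - 2 ≠ 0; add k_3 = -y³ + 2y² - 2 to the basis.

The other S-polynomials (S(h_1,k_3), S(h_2,k_3)) all reduce to 0 modulo the current basis, so we have a Gröbner basis.
Inter-reduce: drop elements whose leading term is divisible by another's, tail-reduce, and make monic.
Reduced Gröbner basis: {x - y², y³ - 2y² + 2}.

Since the reduced bases disagree, the two ideals are not the same.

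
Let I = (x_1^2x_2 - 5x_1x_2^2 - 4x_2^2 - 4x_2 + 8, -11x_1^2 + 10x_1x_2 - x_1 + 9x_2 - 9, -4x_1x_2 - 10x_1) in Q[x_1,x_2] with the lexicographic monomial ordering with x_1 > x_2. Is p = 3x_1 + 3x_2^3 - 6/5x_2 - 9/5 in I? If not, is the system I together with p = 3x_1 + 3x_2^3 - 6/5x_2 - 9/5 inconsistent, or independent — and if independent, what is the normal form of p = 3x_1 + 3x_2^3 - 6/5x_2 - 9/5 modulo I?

3x_1 + 3x_2^3 - 6/5x_2 - 9/5 lies in I (it reduces to 0).

First compute the reduced Gröbner basis of I by Buchberger's algorithm.
f_1 = x_1^2x_2 - 5x_1x_2^2 - 4x_2^2 - 4x_2 + 8, LT = x_1^2x_2.
f_2 = -11x_1^2 + 10x_1x_2 - x_1 + 9x_2 - 9, LT = x_1^2.
f_3 = -4x_1x_2 - 10x_1, LT = x_1x_2.

S(f_1,f_2): lcm = x_1^2x_2. S = -45/11x_1x_2^2 - 1/11x_1x_2 - 35/11x_2^2 - 53/11x_2 + 8.
  reduce S modulo (f_1, f_2, f_3):
  remainder -1115/44x_1 - 35/11x_2^2 - 53/11x_2 + 8 ≠ 0; add h_4 = -1115/44x_1 - 35/11x_2^2 - 53/11x_2 + 8 to the basis.

S(f_1,f_3): lcm = x_1^2x_2. S = -5/2x_1^2 - 5x_1x_2^2 - 4x_2^2 - 4x_2 + 8.
  reduce S modulo (f_1, f_2, f_3, h_4):
  remainder -9/11x_2^2 - 27/22x_2 + 45/22 ≠ 0; add h_5 = -9/11x_2^2 - 27/22x_2 + 45/22 to the basis.

S(f_1,h_4): lcm = x_1^2x_2. S = -28/223x_1x_2^3 - 5787/1115x_1x_2^2 + 352/1115x_1x_2 - 4x_2^2 - 4x_2 + 8.
  reduce S modulo (f_1, f_2, f_3, h_4, h_5):
  remainder 1022469/497290x_2 - 1022469/497290 ≠ 0; add h_6 = 1022469/497290x_2 - 1022469/497290 to the basis.

The other S-polynomials (S(f_2,f_3), S(f_2,h_4), S(f_3,h_4), S(f_1,h_5), S(f_2,h_5), S(f_3,h_5), S(h_4,h_5), S(f_1,h_6), S(f_2,h_6), S(f_3,h_6), S(h_4,h_6), S(h_5,h_6)) all reduce to 0 modulo the current basis, so we have a Gröbner basis.
Inter-reduce: drop elements whose leading term is divisible by another's, tail-reduce, and make monic.
Reduced Gröbner basis: {x_1, x_2 - 1}.
Label its elements g_1 = x_1, g_2 = x_2 - 1.

Reduce p = 3x_1 + 3x_2^3 - 6/5x_2 - 9/5 modulo G:
  leading term x_1: subtract (3)·g_1 from 3x_1 + 3x_2^3 - 6/5x_2 - 9/5 → 3x_2^3 - 6/5x_2 - 9/5
  leading term x_2^3: subtract (3x_2^2)·g_2 from 3x_2^3 - 6/5x_2 - 9/5 → 3x_2^2 - 6/5x_2 - 9/5
  leading term x_2^2: subtract (3x_2)·g_2 from 3x_2^2 - 6/5x_2 - 9/5 → 9/5x_2 - 9/5
  leading term x_2: subtract (9/5)·g_2 from 9/5x_2 - 9/5 → 0
  normal form = 0.
Since the normal form is 0, p ∈ I.

Ideal membership is decidable via reduction modulo a Gröbner basis.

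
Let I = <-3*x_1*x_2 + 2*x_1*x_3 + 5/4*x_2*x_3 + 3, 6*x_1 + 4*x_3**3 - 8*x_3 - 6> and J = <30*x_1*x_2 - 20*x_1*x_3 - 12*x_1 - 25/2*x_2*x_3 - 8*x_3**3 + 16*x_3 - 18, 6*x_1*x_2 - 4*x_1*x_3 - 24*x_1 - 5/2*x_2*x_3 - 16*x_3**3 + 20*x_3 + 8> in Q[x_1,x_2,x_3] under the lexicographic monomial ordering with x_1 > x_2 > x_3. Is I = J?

Two ideals are equal iff their reduced Gröbner bases coincide (the reduced basis is unique for a fixed ordering).
Buchberger on the first generating set:
f_1 = -3*x_1*x_2 + 2*x_1*x_3 + 5/4*x_2*x_3 + 3, LT = x_1*x_2.
f_2 = 6*x_1 + 4*x_3**3 - 8*x_3 - 6, LT = x_1.

S(f_1,f_2): lcm = x_1*x_2. S = -2/3*x_1*x_3 - 2/3*x_2*x_3**3 + 11/12*x_2*x_3 + x_2 - 1.
  leading term x_1*x_3: subtract (-1/9*x_3)·f_2 from -2/3*x_1*x_3 - 2/3*x_2*x_3**3 + 11/12*x_2*x_3 + x_2 - 1 → -2/3*x_2*x_3**3 + 11/12*x_2*x_3 + x_2 + 4/9*x_3**4 - 8/9*x_3**2 - 2/3*x_3 - 1
  leading term x_2*x_3**3: no divisor's leading term divides it; move -2/3*x_2*x_3**3 to the remainder.
  leading term x_2*x_3: no divisor's leading term divides it; move 11/12*x_2*x_3 to the remainder.
  leading term x_2: no divisor's leading term divides it; move x_2 to the remainder.
  leading term x_3**4: no divisor's leading term divides it; move 4/9*x_3**4 to the remainder.
  leading term x_3**2: no divisor's leading term divides it; move -8/9*x_3**2 to the remainder.
  leading term x_3: no divisor's leading term divides it; move -2/3*x_3 to the remainder.
  leading term 1: no divisor's leading term divides it; move -1 to the remainder.
  remainder -2/3*x_2*x_3**3 + 11/12*x_2*x_3 + x_2 + 4/9*x_3**4 - 8/9*x_3**2 - 2/3*x_3 - 1 ≠ 0; add g_3 = -2/3*x_2*x_3**3 + 11/12*x_2*x_3 + x_2 + 4/9*x_3**4 - 8/9*x_3**2 - 2/3*x_3 - 1 to the basis.

The other S-polynomials (S(f_1,g_3), S(f_2,g_3)) all reduce to 0 modulo the current basis, so we have a Gröbner basis.
Inter-reduce: drop elements whose leading term is divisible by another's, tail-reduce, and make monic.
Reduced Gröbner basis: {x_1 + 2/3*x_3**3 - 4/3*x_3 - 1, x_2*x_3**3 - 11/8*x_2*x_3 - 3/2*x_2 - 2/3*x_3**4 + 4/3*x_3**2 + x_3 + 3/2}.

Buchberger on the second generating set:
h_1 = 30*x_1*x_2 - 20*x_1*x_3 - 12*x_1 - 25/2*x_2*x_3 - 8*x_3**3 + 16*x_3 - 18, LT = x_1*x_2.
h_2 = 6*x_1*x_2 - 4*x_1*x_3 - 24*x_1 - 5/2*x_2*x_3 - 16*x_3**3 + 20*x_3 + 8, LT = x_1*x_2.

S(h_1,h_2): lcm = x_1*x_2. S = 18/5*x_1 + 12/5*x_3**3 - 14/5*x_3 - 29/15.
  leading term x_1: no divisor's leading term divides it; move 18/5*x_1 to the remainder.
  leading term x_3**3: no divisor's leading term divides it; move 12/5*x_3**3 to the remainder.
  leading term x_3: no divisor's leading term divides it; move -14/5*x_3 to the remainder.
  leading term 1: no divisor's leading term divides it; move -29/15 to the remainder.
  remainder 18/5*x_1 + 12/5*x_3**3 - 14/5*x_3 - 29/15 ≠ 0; add k_3 = 18/5*x_1 + 12/5*x_3**3 - 14/5*x_3 - 29/15 to the basis.

S(h_1,k_3): lcm = x_1*x_2. S = -2/3*x_1*x_3 - 2/5*x_1 - 2/3*x_2*x_3**3 + 13/36*x_2*x_3 + 29/54*x_2 - 4/15*x_3**3 + 8/15*x_3 - 3/5.
  leading term x_1*x_3: subtract (-5/27*x_3)·k_3 from -2/3*x_1*x_3 - 2/5*x_1 - 2/3*x_2*x_3**3 + 13/36*x_2*x_3 + 29/54*x_2 - 4/15*x_3**3 + 8/15*x_3 - 3/5 → -2/5*x_1 - 2/3*x_2*x_3**3 + 13/36*x_2*x_3 + 29/54*x_2 + 4/9*x_3**4 - 4/15*x_3**3 - 14/27*x_3**2 + 71/405*x_3 - 3/5
  leading term x_1: subtract (-1/9)·k_3 from -2/5*x_1 - 2/3*x_2*x_3**3 + 13/36*x_2*x_3 + 29/54*x_2 + 4/9*x_3**4 - 4/15*x_3**3 - 14/27*x_3**2 + 71/405*x_3 - 3/5 → -2/3*x_2*x_3**3 + 13/36*x_2*x_3 + 29/54*x_2 + 4/9*x_3**4 - 14/27*x_3**2 - 11/81*x_3 - 22/27
  leading term x_2*x_3**3: no divisor's leading term divides it; move -2/3*x_2*x_3**3 to the remainder.
  leading term x_2*x_3: no divisor's leading term divides it; move 13/36*x_2*x_3 to the remainder.
  leading term x_2: no divisor's leading term divides it; move 29/54*x_2 to the remainder.
  leading term x_3**4: no divisor's leading term divides it; move 4/9*x_3**4 to the remainder.
  leading term x_3**2: no divisor's leading term divides it; move -14/27*x_3**2 to the remainder.
  leading term x_3: no divisor's leading term divides it; move -11/81*x_3 to the remainder.
  leading term 1: no divisor's leading term divides it; move -22/27 to the remainder.
  remainder -2/3*x_2*x_3**3 + 13/36*x_2*x_3 + 29/54*x_2 + 4/9*x_3**4 - 14/27*x_3**2 - 11/81*x_3 - 22/27 ≠ 0; add k_4 = -2/3*x_2*x_3**3 + 13/36*x_2*x_3 + 29/54*x_2 + 4/9*x_3**4 - 14/27*x_3**2 - 11/81*x_3 - 22/27 to the basis.

The other S-polynomials (S(h_2,k_3), S(h_1,k_4), S(h_2,k_4), S(k_3,k_4)) all reduce to 0 modulo the current basis, so we have a Gröbner basis.
Inter-reduce: drop elements whose leading term is divisible by another's, tail-reduce, and make monic.
Reduced Gröbner basis: {x_1 + 2/3*x_3**3 - 7/9*x_3 - 29/54, x_2*x_3**3 - 13/24*x_2*x_3 - 29/36*x_2 - 2/3*x_3**4 + 7/9*x_3**2 + 11/54*x_3 + 11/9}.

Since the reduced bases disagree, the two ideals are not the same.

No, the ideals differ.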